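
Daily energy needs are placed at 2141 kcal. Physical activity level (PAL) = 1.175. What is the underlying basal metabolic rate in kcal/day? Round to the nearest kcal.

1822 kcal/day

BMR = TEE ÷ activity factor = 2141 ÷ 1.175 = 1822.1277 kcal/day.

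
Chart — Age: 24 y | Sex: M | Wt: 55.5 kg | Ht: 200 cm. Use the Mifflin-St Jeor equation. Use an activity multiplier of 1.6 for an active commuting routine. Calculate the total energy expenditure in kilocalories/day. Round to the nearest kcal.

Mifflin-St Jeor (male): BMR = 10(55.5) + 6.25(200) − 5(24) + 5 = 555 + 1250 − 120 + 5 = 1690 kcal/day.
TEE = BMR × activity factor = 1690 × 1.6 = 2704 kcal/day.

2704 kilocalories/day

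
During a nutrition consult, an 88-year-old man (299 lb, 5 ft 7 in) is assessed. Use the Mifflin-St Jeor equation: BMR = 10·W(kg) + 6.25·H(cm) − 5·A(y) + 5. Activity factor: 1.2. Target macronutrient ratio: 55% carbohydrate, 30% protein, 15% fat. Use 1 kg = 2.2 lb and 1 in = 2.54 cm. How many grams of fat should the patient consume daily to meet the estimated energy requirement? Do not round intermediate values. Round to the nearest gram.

Convert to metric: weight = 299 ÷ 2.2 = 135.9091 kg; height = (5×12 + 7) × 2.54 = 67 × 2.54 = 170.18 cm.
Mifflin-St Jeor (male): BMR = 10(135.9091) + 6.25(170.18) − 5(88) + 5 = 1359.0909 + 1063.625 − 440 + 5 = 1987.7159 kcal/day.
TEE = 1987.7159 × 1.2 = 2385.2591 kcal/day.
Fat energy = 15% × 2385.2591 = 357.7889 kcal.
Fat = 357.7889 ÷ 9 kcal/g = 39.7543 g.

40 g/day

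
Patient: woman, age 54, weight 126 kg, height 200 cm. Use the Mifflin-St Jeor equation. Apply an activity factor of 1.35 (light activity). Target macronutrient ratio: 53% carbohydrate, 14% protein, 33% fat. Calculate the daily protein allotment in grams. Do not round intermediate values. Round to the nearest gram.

Mifflin-St Jeor (female): BMR = 10(126) + 6.25(200) − 5(54) − 161 = 1260 + 1250 − 270 − 161 = 2079 kcal/day.
TEE = 2079 × 1.35 = 2806.65 kcal/day.
Protein energy = 14% × 2806.65 = 392.931 kcal.
Protein = 392.931 ÷ 4 kcal/g = 98.2328 g.

98 g/day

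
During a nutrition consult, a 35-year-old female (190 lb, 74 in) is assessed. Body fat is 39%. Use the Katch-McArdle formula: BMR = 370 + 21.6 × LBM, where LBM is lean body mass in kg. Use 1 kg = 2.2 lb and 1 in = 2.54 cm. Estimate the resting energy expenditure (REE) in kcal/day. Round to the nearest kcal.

1508 kcal/day

Convert to metric: weight = 190 ÷ 2.2 = 86.3636 kg; height = 74 × 2.54 = 187.96 cm.
LBM = 86.3636 × (1 − 0.39) = 52.6818 kg. Katch-McArdle: BMR = 370 + 21.6 × 52.6818 = 1507.9273 kcal/day.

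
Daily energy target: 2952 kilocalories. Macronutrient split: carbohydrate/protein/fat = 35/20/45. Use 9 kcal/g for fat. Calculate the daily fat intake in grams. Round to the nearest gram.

148 g/day

Fat energy = 45% × 2952 = 1328.4 kcal.
At 9 kcal/g: 1328.4 ÷ 9 = 147.6 g.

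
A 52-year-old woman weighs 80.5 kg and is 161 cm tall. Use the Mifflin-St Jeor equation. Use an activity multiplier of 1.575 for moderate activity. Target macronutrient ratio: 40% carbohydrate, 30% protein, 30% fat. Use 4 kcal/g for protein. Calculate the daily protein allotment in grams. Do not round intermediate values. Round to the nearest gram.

Mifflin-St Jeor (female): BMR = 10(80.5) + 6.25(161) − 5(52) − 161 = 805 + 1006.25 − 260 − 161 = 1390.25 kcal/day.
TEE = 1390.25 × 1.575 = 2189.6438 kcal/day.
Protein energy = 30% × 2189.6438 = 656.8931 kcal.
Protein = 656.8931 ÷ 4 kcal/g = 164.2233 g.

164 g/day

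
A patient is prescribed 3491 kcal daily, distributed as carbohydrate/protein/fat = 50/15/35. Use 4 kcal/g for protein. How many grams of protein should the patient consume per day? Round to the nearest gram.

131 g/day

Protein energy = 15% × 3491 = 523.65 kcal.
At 4 kcal/g: 523.65 ÷ 4 = 130.9125 g.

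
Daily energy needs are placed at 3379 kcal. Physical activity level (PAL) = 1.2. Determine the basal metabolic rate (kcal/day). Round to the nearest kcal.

BMR = TEE ÷ activity factor = 3379 ÷ 1.2 = 2815.8333 kcal/day.

2816 kcal/day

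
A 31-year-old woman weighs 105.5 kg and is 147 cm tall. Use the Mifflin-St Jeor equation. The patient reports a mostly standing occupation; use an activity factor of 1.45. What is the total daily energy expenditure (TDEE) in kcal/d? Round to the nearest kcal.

Mifflin-St Jeor (female): BMR = 10(105.5) + 6.25(147) − 5(31) − 161 = 1055 + 918.75 − 155 − 161 = 1657.75 kcal/day.
TEE = BMR × activity factor = 1657.75 × 1.45 = 2403.7375 kcal/day.

2404 kcal/d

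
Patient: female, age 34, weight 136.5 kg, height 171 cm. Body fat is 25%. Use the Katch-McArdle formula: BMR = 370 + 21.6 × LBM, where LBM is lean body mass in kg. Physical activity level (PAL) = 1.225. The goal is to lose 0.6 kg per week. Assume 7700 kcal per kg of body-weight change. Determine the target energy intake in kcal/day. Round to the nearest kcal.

2502 kcal/day

LBM = 136.5 × (1 − 0.25) = 102.375 kg. Katch-McArdle: BMR = 370 + 21.6 × 102.375 = 2581.3 kcal/day.
TEE = 2581.3 × 1.225 = 3162.0925 kcal/day.
Required daily deficit = 0.6 × 7700 ÷ 7 = 660 kcal/day.
Target intake = 3162.0925 − 660 = 2502.0925 kcal/day.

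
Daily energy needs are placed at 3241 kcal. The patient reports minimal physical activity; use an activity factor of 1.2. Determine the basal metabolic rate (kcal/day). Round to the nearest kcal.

BMR = TEE ÷ activity factor = 3241 ÷ 1.2 = 2700.8333 kcal/day.

2701 kcal/day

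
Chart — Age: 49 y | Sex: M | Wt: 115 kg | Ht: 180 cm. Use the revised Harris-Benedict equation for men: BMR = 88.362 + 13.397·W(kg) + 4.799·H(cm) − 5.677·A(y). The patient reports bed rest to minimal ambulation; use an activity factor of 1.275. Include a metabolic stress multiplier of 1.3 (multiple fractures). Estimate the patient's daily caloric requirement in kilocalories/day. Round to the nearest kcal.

3671 kilocalories/day

Harris-Benedict: BMR = 88.362 + 13.397(115) + 4.799(180) − 5.677(49) = 2214.664 kcal/day.
TEE = BMR × activity factor = 2214.664 × 1.275 = 2823.6966 kcal/day.
Apply stress factor: 2823.6966 × 1.3 = 3670.8056 kcal/day.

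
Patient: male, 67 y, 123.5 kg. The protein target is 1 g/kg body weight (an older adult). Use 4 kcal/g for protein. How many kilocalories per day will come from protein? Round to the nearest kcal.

Protein = 1 g/kg × 123.5 kg = 123.5 g/day.
Protein energy = 123.5 g × 4 kcal/g = 494 kcal/day.

494 kcal/day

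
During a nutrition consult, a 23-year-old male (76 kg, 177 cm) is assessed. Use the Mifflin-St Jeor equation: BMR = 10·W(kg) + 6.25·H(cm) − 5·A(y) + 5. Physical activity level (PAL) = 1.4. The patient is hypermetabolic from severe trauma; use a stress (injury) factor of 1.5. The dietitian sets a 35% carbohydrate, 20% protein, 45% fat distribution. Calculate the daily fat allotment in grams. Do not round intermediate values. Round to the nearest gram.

184 g/day

Mifflin-St Jeor (male): BMR = 10(76) + 6.25(177) − 5(23) + 5 = 760 + 1106.25 − 115 + 5 = 1756.25 kcal/day.
TEE = 1756.25 × 1.4 = 2458.75 kcal/day.
With stress factor 1.5: 2458.75 × 1.5 = 3688.125 kcal/day.
Fat energy = 45% × 3688.125 = 1659.6563 kcal.
Fat = 1659.6563 ÷ 9 kcal/g = 184.4063 g.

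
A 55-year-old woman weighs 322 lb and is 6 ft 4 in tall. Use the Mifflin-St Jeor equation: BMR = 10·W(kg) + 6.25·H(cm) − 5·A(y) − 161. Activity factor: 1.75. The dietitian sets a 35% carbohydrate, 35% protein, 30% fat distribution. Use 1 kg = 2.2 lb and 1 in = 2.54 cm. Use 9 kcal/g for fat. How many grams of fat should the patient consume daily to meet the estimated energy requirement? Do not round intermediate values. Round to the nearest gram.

Convert to metric: weight = 322 ÷ 2.2 = 146.3636 kg; height = (6×12 + 4) × 2.54 = 76 × 2.54 = 193.04 cm.
Mifflin-St Jeor (female): BMR = 10(146.3636) + 6.25(193.04) − 5(55) − 161 = 1463.6364 + 1206.5 − 275 − 161 = 2234.1364 kcal/day.
TEE = 2234.1364 × 1.75 = 3909.7386 kcal/day.
Fat energy = 30% × 3909.7386 = 1172.9216 kcal.
Fat = 1172.9216 ÷ 9 kcal/g = 130.3246 g.

130 g/day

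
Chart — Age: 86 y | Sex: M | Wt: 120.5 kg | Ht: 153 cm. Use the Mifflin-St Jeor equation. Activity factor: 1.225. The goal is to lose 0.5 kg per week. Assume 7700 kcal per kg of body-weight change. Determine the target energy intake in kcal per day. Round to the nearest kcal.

1577 kcal per day

Mifflin-St Jeor (male): BMR = 10(120.5) + 6.25(153) − 5(86) + 5 = 1205 + 956.25 − 430 + 5 = 1736.25 kcal/day.
TEE = 1736.25 × 1.225 = 2126.9063 kcal/day.
Required daily deficit = 0.5 × 7700 ÷ 7 = 550 kcal/day.
Target intake = 2126.9063 − 550 = 1576.9063 kcal/day.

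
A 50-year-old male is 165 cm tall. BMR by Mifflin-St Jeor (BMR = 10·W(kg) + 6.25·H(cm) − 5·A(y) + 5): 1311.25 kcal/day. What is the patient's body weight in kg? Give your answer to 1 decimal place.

52.5 kg

1311.25 = 10·W + 6.25(165) − 5(50) + 5
10·W = 1311.25 − 786.25 = 525, so W = 52.5 kg.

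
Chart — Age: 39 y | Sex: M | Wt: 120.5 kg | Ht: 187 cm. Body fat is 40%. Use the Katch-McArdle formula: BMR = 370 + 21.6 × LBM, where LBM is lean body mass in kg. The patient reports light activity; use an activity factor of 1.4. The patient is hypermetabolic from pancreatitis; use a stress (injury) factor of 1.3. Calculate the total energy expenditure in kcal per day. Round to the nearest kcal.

3516 kcal per day

LBM = 120.5 × (1 − 0.4) = 72.3 kg. Katch-McArdle: BMR = 370 + 21.6 × 72.3 = 1931.68 kcal/day.
TEE = BMR × activity factor = 1931.68 × 1.4 = 2704.352 kcal/day.
Apply stress factor: 2704.352 × 1.3 = 3515.6576 kcal/day.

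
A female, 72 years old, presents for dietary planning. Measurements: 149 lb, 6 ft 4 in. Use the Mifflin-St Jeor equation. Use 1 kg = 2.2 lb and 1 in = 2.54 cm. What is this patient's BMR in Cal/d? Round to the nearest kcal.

1363 Cal/d

Convert to metric: weight = 149 ÷ 2.2 = 67.7273 kg; height = (6×12 + 4) × 2.54 = 76 × 2.54 = 193.04 cm.
Mifflin-St Jeor (female): BMR = 10(67.7273) + 6.25(193.04) − 5(72) − 161 = 677.2727 + 1206.5 − 360 − 161 = 1362.7727 kcal/day.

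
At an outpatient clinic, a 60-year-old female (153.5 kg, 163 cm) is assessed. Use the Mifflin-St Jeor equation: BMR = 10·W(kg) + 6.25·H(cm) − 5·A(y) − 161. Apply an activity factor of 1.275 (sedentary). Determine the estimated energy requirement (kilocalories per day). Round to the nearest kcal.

Mifflin-St Jeor (female): BMR = 10(153.5) + 6.25(163) − 5(60) − 161 = 1535 + 1018.75 − 300 − 161 = 2092.75 kcal/day.
TEE = BMR × activity factor = 2092.75 × 1.275 = 2668.2563 kcal/day.

2668 kilocalories per day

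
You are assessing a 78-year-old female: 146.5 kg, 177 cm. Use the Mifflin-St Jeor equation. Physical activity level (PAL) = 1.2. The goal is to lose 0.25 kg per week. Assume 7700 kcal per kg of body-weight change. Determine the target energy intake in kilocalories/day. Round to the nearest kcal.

2149 kilocalories/day

Mifflin-St Jeor (female): BMR = 10(146.5) + 6.25(177) − 5(78) − 161 = 1465 + 1106.25 − 390 − 161 = 2020.25 kcal/day.
TEE = 2020.25 × 1.2 = 2424.3 kcal/day.
Required daily deficit = 0.25 × 7700 ÷ 7 = 275 kcal/day.
Target intake = 2424.3 − 275 = 2149.3 kcal/day.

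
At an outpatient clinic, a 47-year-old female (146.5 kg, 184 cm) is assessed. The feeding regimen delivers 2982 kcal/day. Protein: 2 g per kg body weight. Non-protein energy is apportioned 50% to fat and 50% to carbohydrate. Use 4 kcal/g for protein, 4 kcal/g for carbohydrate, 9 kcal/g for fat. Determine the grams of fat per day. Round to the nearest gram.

101 g/day

Protein = 2 × 146.5 = 293 g → 293 × 4 = 1172 kcal.
Non-protein calories = 2982 − 1172 = 1810 kcal.
Fat: 50% × 1810 = 905 kcal; carbohydrate: 905 kcal.
Fat: 905 kcal ÷ 9 kcal/g = 100.5556 g.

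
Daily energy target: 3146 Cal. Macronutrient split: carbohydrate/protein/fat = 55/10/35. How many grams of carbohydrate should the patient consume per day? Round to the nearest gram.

433 g/day

Carbohydrate energy = 55% × 3146 = 1730.3 kcal.
At 4 kcal/g: 1730.3 ÷ 4 = 432.575 g.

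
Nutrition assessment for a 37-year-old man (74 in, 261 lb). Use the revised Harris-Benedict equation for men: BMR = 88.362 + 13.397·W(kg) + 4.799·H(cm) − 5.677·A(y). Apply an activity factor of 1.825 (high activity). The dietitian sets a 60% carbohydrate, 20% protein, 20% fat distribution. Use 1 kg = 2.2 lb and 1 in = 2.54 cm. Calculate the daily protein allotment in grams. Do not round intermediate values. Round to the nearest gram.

Convert to metric: weight = 261 ÷ 2.2 = 118.6364 kg; height = 74 × 2.54 = 187.96 cm.
Harris-Benedict: BMR = 88.362 + 13.397(118.6364) + 4.799(187.96) − 5.677(37) = 2369.7044 kcal/day.
TEE = 2369.7044 × 1.825 = 4324.7105 kcal/day.
Protein energy = 20% × 4324.7105 = 864.9421 kcal.
Protein = 864.9421 ÷ 4 kcal/g = 216.2355 g.

216 g/day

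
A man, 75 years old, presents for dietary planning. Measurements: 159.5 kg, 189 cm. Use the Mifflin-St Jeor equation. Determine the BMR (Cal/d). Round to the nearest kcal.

Mifflin-St Jeor (male): BMR = 10(159.5) + 6.25(189) − 5(75) + 5 = 1595 + 1181.25 − 375 + 5 = 2406.25 kcal/day.

2406 Cal/d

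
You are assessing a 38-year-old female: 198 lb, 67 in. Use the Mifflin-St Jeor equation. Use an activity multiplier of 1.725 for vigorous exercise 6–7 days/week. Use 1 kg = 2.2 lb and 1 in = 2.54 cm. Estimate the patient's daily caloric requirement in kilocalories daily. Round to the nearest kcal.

2782 kilocalories daily

Convert to metric: weight = 198 ÷ 2.2 = 90 kg; height = 67 × 2.54 = 170.18 cm.
Mifflin-St Jeor (female): BMR = 10(90) + 6.25(170.18) − 5(38) − 161 = 900 + 1063.625 − 190 − 161 = 1612.625 kcal/day.
TEE = BMR × activity factor = 1612.625 × 1.725 = 2781.7781 kcal/day.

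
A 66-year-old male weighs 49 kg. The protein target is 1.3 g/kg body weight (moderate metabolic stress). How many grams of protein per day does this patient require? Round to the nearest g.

Protein = 1.3 g/kg × 49 kg = 63.7 g/day.

64 g/day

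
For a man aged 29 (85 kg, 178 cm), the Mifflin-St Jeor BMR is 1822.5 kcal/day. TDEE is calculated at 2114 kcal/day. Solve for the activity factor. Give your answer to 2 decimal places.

1.16

Activity factor = TEE ÷ BMR = 2114 ÷ 1822.5 = 1.16.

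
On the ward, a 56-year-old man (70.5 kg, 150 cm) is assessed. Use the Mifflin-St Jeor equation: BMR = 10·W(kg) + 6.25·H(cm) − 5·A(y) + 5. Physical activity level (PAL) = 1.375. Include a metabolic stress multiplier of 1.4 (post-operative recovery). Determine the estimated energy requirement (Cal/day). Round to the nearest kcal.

2632 Cal/day

Mifflin-St Jeor (male): BMR = 10(70.5) + 6.25(150) − 5(56) + 5 = 705 + 937.5 − 280 + 5 = 1367.5 kcal/day.
TEE = BMR × activity factor = 1367.5 × 1.375 = 1880.3125 kcal/day.
Apply stress factor: 1880.3125 × 1.4 = 2632.4375 kcal/day.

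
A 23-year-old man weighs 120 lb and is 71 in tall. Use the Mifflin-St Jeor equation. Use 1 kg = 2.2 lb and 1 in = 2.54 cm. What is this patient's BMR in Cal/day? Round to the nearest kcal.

1563 Cal/day

Convert to metric: weight = 120 ÷ 2.2 = 54.5455 kg; height = 71 × 2.54 = 180.34 cm.
Mifflin-St Jeor (male): BMR = 10(54.5455) + 6.25(180.34) − 5(23) + 5 = 545.4545 + 1127.125 − 115 + 5 = 1562.5795 kcal/day.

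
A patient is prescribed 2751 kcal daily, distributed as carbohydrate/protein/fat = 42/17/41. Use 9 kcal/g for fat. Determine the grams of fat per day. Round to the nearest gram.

125 g/day

Fat energy = 41% × 2751 = 1127.91 kcal.
At 9 kcal/g: 1127.91 ÷ 9 = 125.3233 g.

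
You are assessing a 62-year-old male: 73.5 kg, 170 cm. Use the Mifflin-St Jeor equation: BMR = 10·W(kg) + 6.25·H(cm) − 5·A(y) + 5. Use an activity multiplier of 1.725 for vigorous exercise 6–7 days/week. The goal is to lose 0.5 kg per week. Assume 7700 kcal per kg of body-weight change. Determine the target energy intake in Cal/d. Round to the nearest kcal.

2025 Cal/d

Mifflin-St Jeor (male): BMR = 10(73.5) + 6.25(170) − 5(62) + 5 = 735 + 1062.5 − 310 + 5 = 1492.5 kcal/day.
TEE = 1492.5 × 1.725 = 2574.5625 kcal/day.
Required daily deficit = 0.5 × 7700 ÷ 7 = 550 kcal/day.
Target intake = 2574.5625 − 550 = 2024.5625 kcal/day.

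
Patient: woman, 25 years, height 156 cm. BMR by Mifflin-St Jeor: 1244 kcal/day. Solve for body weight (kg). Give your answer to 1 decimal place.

55.5 kg

1244 = 10·W + 6.25(156) − 5(25) − 161
10·W = 1244 − 689 = 555, so W = 55.5 kg.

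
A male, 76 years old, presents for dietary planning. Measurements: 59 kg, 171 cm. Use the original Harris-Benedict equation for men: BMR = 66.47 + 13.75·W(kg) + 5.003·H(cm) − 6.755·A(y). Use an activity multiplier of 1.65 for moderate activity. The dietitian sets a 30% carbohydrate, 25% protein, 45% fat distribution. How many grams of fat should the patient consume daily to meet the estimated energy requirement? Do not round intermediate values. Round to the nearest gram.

Harris-Benedict: BMR = 66.47 + 13.75(59) + 5.003(171) − 6.755(76) = 1219.853 kcal/day.
TEE = 1219.853 × 1.65 = 2012.7575 kcal/day.
Fat energy = 45% × 2012.7575 = 905.7409 kcal.
Fat = 905.7409 ÷ 9 kcal/g = 100.6379 g.

101 g/day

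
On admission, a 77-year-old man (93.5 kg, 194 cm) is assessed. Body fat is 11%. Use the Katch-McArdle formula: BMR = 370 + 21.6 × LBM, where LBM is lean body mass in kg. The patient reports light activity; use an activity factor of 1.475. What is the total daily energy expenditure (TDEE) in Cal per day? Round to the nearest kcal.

LBM = 93.5 × (1 − 0.11) = 83.215 kg. Katch-McArdle: BMR = 370 + 21.6 × 83.215 = 2167.444 kcal/day.
TEE = BMR × activity factor = 2167.444 × 1.475 = 3196.9799 kcal/day.

3197 Cal per day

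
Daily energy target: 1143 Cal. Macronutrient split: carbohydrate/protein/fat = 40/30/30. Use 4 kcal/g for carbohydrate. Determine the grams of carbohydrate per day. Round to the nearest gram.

114 g/day

Carbohydrate energy = 40% × 1143 = 457.2 kcal.
At 4 kcal/g: 457.2 ÷ 4 = 114.3 g.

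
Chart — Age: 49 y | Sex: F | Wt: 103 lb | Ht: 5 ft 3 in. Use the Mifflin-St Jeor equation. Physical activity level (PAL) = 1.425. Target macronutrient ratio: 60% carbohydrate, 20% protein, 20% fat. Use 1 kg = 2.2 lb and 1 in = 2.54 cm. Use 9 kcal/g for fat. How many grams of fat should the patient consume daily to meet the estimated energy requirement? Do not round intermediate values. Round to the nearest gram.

Convert to metric: weight = 103 ÷ 2.2 = 46.8182 kg; height = (5×12 + 3) × 2.54 = 63 × 2.54 = 160.02 cm.
Mifflin-St Jeor (female): BMR = 10(46.8182) + 6.25(160.02) − 5(49) − 161 = 468.1818 + 1000.125 − 245 − 161 = 1062.3068 kcal/day.
TEE = 1062.3068 × 1.425 = 1513.7872 kcal/day.
Fat energy = 20% × 1513.7872 = 302.7574 kcal.
Fat = 302.7574 ÷ 9 kcal/g = 33.6397 g.

34 g/day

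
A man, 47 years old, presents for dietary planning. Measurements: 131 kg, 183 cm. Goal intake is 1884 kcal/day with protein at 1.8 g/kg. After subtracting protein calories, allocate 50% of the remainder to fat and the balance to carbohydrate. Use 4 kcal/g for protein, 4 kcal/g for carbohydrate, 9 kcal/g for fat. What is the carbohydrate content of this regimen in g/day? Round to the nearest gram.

Protein = 1.8 × 131 = 235.8 g → 235.8 × 4 = 943.2 kcal.
Non-protein calories = 1884 − 943.2 = 940.8 kcal.
Fat: 50% × 940.8 = 470.4 kcal; carbohydrate: 470.4 kcal.
Carbohydrate: 470.4 kcal ÷ 4 kcal/g = 117.6 g.

118 g/day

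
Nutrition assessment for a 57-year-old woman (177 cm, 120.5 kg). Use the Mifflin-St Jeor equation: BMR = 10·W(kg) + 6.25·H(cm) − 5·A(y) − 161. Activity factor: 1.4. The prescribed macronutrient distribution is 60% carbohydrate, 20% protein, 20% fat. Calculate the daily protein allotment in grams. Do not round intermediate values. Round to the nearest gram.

131 g/day

Mifflin-St Jeor (female): BMR = 10(120.5) + 6.25(177) − 5(57) − 161 = 1205 + 1106.25 − 285 − 161 = 1865.25 kcal/day.
TEE = 1865.25 × 1.4 = 2611.35 kcal/day.
Protein energy = 20% × 2611.35 = 522.27 kcal.
Protein = 522.27 ÷ 4 kcal/g = 130.5675 g.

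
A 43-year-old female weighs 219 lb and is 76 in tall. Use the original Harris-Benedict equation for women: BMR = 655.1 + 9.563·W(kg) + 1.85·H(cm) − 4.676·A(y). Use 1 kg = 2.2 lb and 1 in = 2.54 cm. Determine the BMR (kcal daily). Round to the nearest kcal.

Convert to metric: weight = 219 ÷ 2.2 = 99.5455 kg; height = 76 × 2.54 = 193.04 cm.
Harris-Benedict: BMR = 655.1 + 9.563(99.5455) + 1.85(193.04) − 4.676(43) = 1763.1092 kcal/day.

1763 kcal daily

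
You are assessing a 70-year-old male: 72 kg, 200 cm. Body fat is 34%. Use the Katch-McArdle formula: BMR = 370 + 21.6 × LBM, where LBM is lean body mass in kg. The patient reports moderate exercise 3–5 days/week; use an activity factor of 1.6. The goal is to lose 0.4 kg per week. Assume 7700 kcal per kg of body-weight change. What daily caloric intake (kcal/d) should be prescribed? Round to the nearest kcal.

LBM = 72 × (1 − 0.34) = 47.52 kg. Katch-McArdle: BMR = 370 + 21.6 × 47.52 = 1396.432 kcal/day.
TEE = 1396.432 × 1.6 = 2234.2912 kcal/day.
Required daily deficit = 0.4 × 7700 ÷ 7 = 440 kcal/day.
Target intake = 2234.2912 − 440 = 1794.2912 kcal/day.

1794 kcal/d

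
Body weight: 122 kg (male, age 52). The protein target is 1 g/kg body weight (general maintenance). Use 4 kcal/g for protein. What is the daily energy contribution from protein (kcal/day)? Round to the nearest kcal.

Protein = 1 g/kg × 122 kg = 122 g/day.
Protein energy = 122 g × 4 kcal/g = 488 kcal/day.

488 kcal/day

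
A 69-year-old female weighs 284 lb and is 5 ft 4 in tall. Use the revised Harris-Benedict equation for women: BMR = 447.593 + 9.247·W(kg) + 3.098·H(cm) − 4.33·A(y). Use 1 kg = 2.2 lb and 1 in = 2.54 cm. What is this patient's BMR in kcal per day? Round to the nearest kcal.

Convert to metric: weight = 284 ÷ 2.2 = 129.0909 kg; height = (5×12 + 4) × 2.54 = 64 × 2.54 = 162.56 cm.
Harris-Benedict: BMR = 447.593 + 9.247(129.0909) + 3.098(162.56) − 4.33(69) = 1846.1375 kcal/day.

1846 kcal per day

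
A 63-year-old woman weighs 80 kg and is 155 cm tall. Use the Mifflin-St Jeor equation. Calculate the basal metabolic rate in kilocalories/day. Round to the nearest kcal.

Mifflin-St Jeor (female): BMR = 10(80) + 6.25(155) − 5(63) − 161 = 800 + 968.75 − 315 − 161 = 1292.75 kcal/day.

1293 kilocalories/day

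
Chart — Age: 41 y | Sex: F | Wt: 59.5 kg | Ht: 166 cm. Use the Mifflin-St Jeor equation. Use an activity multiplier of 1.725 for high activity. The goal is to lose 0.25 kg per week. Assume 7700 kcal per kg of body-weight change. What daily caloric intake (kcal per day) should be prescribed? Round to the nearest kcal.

1910 kcal per day

Mifflin-St Jeor (female): BMR = 10(59.5) + 6.25(166) − 5(41) − 161 = 595 + 1037.5 − 205 − 161 = 1266.5 kcal/day.
TEE = 1266.5 × 1.725 = 2184.7125 kcal/day.
Required daily deficit = 0.25 × 7700 ÷ 7 = 275 kcal/day.
Target intake = 2184.7125 − 275 = 1909.7125 kcal/day.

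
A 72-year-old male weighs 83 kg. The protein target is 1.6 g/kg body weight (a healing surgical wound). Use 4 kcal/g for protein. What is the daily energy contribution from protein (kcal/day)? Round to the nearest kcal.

531 kcal/day

Protein = 1.6 g/kg × 83 kg = 132.8 g/day.
Protein energy = 132.8 g × 4 kcal/g = 531.2 kcal/day.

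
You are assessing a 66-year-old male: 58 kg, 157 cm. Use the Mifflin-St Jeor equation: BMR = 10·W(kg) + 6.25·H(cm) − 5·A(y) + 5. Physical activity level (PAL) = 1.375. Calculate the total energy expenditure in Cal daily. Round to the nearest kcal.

Mifflin-St Jeor (male): BMR = 10(58) + 6.25(157) − 5(66) + 5 = 580 + 981.25 − 330 + 5 = 1236.25 kcal/day.
TEE = BMR × activity factor = 1236.25 × 1.375 = 1699.8438 kcal/day.

1700 Cal daily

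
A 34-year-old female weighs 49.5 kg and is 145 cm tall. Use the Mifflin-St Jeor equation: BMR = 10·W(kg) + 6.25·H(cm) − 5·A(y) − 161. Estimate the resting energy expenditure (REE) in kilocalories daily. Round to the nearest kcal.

1070 kilocalories daily

Mifflin-St Jeor (female): BMR = 10(49.5) + 6.25(145) − 5(34) − 161 = 495 + 906.25 − 170 − 161 = 1070.25 kcal/day.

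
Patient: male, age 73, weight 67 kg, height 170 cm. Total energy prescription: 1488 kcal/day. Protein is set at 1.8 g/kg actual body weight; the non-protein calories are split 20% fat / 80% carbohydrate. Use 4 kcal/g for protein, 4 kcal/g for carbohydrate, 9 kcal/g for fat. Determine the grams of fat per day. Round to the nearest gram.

22 g/day

Protein = 1.8 × 67 = 120.6 g → 120.6 × 4 = 482.4 kcal.
Non-protein calories = 1488 − 482.4 = 1005.6 kcal.
Fat: 20% × 1005.6 = 201.12 kcal; carbohydrate: 804.48 kcal.
Fat: 201.12 kcal ÷ 9 kcal/g = 22.3467 g.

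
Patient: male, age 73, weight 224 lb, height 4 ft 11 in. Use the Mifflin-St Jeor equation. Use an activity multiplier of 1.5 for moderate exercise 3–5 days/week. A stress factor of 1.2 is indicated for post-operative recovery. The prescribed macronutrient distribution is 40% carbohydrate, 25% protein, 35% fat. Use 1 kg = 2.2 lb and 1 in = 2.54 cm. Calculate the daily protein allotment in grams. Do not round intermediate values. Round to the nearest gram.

Convert to metric: weight = 224 ÷ 2.2 = 101.8182 kg; height = (4×12 + 11) × 2.54 = 59 × 2.54 = 149.86 cm.
Mifflin-St Jeor (male): BMR = 10(101.8182) + 6.25(149.86) − 5(73) + 5 = 1018.1818 + 936.625 − 365 + 5 = 1594.8068 kcal/day.
TEE = 1594.8068 × 1.5 = 2392.2102 kcal/day.
With stress factor 1.2: 2392.2102 × 1.2 = 2870.6523 kcal/day.
Protein energy = 25% × 2870.6523 = 717.6631 kcal.
Protein = 717.6631 ÷ 4 kcal/g = 179.4158 g.

179 g/day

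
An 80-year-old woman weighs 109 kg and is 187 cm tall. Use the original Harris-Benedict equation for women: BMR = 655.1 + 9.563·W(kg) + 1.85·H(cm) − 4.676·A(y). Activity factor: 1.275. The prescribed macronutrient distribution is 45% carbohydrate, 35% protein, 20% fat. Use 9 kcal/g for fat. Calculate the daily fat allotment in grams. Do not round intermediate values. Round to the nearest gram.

47 g/day

Harris-Benedict: BMR = 655.1 + 9.563(109) + 1.85(187) − 4.676(80) = 1669.337 kcal/day.
TEE = 1669.337 × 1.275 = 2128.4047 kcal/day.
Fat energy = 20% × 2128.4047 = 425.6809 kcal.
Fat = 425.6809 ÷ 9 kcal/g = 47.2979 g.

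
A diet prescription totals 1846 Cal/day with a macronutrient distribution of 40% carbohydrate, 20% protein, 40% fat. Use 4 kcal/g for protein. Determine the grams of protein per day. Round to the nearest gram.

92 g/day

Protein energy = 20% × 1846 = 369.2 kcal.
At 4 kcal/g: 369.2 ÷ 4 = 92.3 g.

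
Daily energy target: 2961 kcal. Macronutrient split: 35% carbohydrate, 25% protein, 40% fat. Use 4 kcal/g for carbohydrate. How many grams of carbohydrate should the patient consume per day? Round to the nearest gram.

Carbohydrate energy = 35% × 2961 = 1036.35 kcal.
At 4 kcal/g: 1036.35 ÷ 4 = 259.0875 g.

259 g/day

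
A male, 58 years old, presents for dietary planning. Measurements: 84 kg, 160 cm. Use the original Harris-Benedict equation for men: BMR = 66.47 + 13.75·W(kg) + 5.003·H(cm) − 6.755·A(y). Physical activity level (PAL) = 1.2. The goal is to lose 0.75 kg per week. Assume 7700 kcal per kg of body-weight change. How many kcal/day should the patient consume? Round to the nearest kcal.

1131 kcal/day

Harris-Benedict: BMR = 66.47 + 13.75(84) + 5.003(160) − 6.755(58) = 1630.16 kcal/day.
TEE = 1630.16 × 1.2 = 1956.192 kcal/day.
Required daily deficit = 0.75 × 7700 ÷ 7 = 825 kcal/day.
Target intake = 1956.192 − 825 = 1131.192 kcal/day.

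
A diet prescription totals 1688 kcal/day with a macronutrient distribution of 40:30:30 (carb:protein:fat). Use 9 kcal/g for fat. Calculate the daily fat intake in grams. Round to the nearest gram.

Fat energy = 30% × 1688 = 506.4 kcal.
At 9 kcal/g: 506.4 ÷ 9 = 56.2667 g.

56 g/day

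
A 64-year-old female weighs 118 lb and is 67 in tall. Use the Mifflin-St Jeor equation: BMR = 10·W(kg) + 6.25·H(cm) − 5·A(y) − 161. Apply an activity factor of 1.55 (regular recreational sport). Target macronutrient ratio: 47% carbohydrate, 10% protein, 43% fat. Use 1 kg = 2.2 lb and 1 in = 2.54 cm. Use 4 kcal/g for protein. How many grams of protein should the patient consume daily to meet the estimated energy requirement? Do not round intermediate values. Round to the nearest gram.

43 g/day

Convert to metric: weight = 118 ÷ 2.2 = 53.6364 kg; height = 67 × 2.54 = 170.18 cm.
Mifflin-St Jeor (female): BMR = 10(53.6364) + 6.25(170.18) − 5(64) − 161 = 536.3636 + 1063.625 − 320 − 161 = 1118.9886 kcal/day.
TEE = 1118.9886 × 1.55 = 1734.4324 kcal/day.
Protein energy = 10% × 1734.4324 = 173.4432 kcal.
Protein = 173.4432 ÷ 4 kcal/g = 43.3608 g.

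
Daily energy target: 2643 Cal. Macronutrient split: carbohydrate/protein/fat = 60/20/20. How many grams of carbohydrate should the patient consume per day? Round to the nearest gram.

Carbohydrate energy = 60% × 2643 = 1585.8 kcal.
At 4 kcal/g: 1585.8 ÷ 4 = 396.45 g.

396 g/day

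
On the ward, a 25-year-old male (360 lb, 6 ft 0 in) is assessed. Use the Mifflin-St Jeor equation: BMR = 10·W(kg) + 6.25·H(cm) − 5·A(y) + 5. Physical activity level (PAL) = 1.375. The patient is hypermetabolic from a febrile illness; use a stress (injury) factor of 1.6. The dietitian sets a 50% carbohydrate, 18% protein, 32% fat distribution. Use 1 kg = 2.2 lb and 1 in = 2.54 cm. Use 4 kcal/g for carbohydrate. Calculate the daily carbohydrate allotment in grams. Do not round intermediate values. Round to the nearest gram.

731 g/day

Convert to metric: weight = 360 ÷ 2.2 = 163.6364 kg; height = (6×12 + 0) × 2.54 = 72 × 2.54 = 182.88 cm.
Mifflin-St Jeor (male): BMR = 10(163.6364) + 6.25(182.88) − 5(25) + 5 = 1636.3636 + 1143 − 125 + 5 = 2659.3636 kcal/day.
TEE = 2659.3636 × 1.375 = 3656.625 kcal/day.
With stress factor 1.6: 3656.625 × 1.6 = 5850.6 kcal/day.
Carbohydrate energy = 50% × 5850.6 = 2925.3 kcal.
Carbohydrate = 2925.3 ÷ 4 kcal/g = 731.325 g.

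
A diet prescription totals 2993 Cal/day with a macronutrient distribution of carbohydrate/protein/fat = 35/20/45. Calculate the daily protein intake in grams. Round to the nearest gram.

Protein energy = 20% × 2993 = 598.6 kcal.
At 4 kcal/g: 598.6 ÷ 4 = 149.65 g.

150 g/day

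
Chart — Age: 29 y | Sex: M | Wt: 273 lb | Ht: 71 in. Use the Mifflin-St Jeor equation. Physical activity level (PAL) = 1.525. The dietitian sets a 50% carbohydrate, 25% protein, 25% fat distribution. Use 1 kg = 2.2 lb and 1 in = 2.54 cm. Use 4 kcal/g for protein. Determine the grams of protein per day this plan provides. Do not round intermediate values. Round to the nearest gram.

Convert to metric: weight = 273 ÷ 2.2 = 124.0909 kg; height = 71 × 2.54 = 180.34 cm.
Mifflin-St Jeor (male): BMR = 10(124.0909) + 6.25(180.34) − 5(29) + 5 = 1240.9091 + 1127.125 − 145 + 5 = 2228.0341 kcal/day.
TEE = 2228.0341 × 1.525 = 3397.752 kcal/day.
Protein energy = 25% × 3397.752 = 849.438 kcal.
Protein = 849.438 ÷ 4 kcal/g = 212.3595 g.

212 g/day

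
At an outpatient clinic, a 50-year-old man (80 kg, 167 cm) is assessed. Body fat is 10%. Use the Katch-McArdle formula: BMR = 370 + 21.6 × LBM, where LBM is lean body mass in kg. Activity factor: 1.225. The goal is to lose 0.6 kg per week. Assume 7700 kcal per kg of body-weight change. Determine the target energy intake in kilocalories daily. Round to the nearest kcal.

LBM = 80 × (1 − 0.1) = 72 kg. Katch-McArdle: BMR = 370 + 21.6 × 72 = 1925.2 kcal/day.
TEE = 1925.2 × 1.225 = 2358.37 kcal/day.
Required daily deficit = 0.6 × 7700 ÷ 7 = 660 kcal/day.
Target intake = 2358.37 − 660 = 1698.37 kcal/day.

1698 kilocalories daily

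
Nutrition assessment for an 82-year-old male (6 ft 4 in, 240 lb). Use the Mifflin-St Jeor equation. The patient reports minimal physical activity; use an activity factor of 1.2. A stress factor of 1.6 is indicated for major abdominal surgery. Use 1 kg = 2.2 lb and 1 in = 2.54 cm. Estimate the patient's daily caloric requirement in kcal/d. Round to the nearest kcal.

3633 kcal/d

Convert to metric: weight = 240 ÷ 2.2 = 109.0909 kg; height = (6×12 + 4) × 2.54 = 76 × 2.54 = 193.04 cm.
Mifflin-St Jeor (male): BMR = 10(109.0909) + 6.25(193.04) − 5(82) + 5 = 1090.9091 + 1206.5 − 410 + 5 = 1892.4091 kcal/day.
TEE = BMR × activity factor = 1892.4091 × 1.2 = 2270.8909 kcal/day.
Apply stress factor: 2270.8909 × 1.6 = 3633.4255 kcal/day.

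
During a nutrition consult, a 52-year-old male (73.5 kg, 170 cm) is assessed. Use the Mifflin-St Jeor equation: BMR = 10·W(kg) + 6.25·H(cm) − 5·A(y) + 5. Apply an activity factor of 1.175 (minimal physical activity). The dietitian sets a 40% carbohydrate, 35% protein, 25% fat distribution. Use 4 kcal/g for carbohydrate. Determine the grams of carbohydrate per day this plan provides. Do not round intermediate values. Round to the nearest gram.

181 g/day

Mifflin-St Jeor (male): BMR = 10(73.5) + 6.25(170) − 5(52) + 5 = 735 + 1062.5 − 260 + 5 = 1542.5 kcal/day.
TEE = 1542.5 × 1.175 = 1812.4375 kcal/day.
Carbohydrate energy = 40% × 1812.4375 = 724.975 kcal.
Carbohydrate = 724.975 ÷ 4 kcal/g = 181.2438 g.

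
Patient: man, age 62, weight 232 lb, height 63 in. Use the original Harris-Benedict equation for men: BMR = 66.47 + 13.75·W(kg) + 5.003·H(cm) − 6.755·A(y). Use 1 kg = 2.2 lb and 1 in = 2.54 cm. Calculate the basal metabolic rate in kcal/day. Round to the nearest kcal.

Convert to metric: weight = 232 ÷ 2.2 = 105.4545 kg; height = 63 × 2.54 = 160.02 cm.
Harris-Benedict: BMR = 66.47 + 13.75(105.4545) + 5.003(160.02) − 6.755(62) = 1898.2401 kcal/day.

1898 kcal/day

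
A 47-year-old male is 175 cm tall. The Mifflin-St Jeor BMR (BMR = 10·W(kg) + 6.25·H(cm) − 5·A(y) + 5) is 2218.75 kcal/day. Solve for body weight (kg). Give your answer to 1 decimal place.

135.5 kg

2218.75 = 10·W + 6.25(175) − 5(47) + 5
10·W = 2218.75 − 863.75 = 1355, so W = 135.5 kg.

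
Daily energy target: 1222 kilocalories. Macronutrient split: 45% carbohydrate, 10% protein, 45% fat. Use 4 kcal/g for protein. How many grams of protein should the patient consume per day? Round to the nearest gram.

Protein energy = 10% × 1222 = 122.2 kcal.
At 4 kcal/g: 122.2 ÷ 4 = 30.55 g.

31 g/day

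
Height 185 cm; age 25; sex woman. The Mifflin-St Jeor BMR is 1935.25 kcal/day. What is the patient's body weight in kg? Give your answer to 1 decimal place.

1935.25 = 10·W + 6.25(185) − 5(25) − 161
10·W = 1935.25 − 870.25 = 1065, so W = 106.5 kg.

106.5 kg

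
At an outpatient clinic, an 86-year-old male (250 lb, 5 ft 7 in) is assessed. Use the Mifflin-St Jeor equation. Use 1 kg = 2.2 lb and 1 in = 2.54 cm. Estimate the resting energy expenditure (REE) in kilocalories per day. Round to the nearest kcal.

Convert to metric: weight = 250 ÷ 2.2 = 113.6364 kg; height = (5×12 + 7) × 2.54 = 67 × 2.54 = 170.18 cm.
Mifflin-St Jeor (male): BMR = 10(113.6364) + 6.25(170.18) − 5(86) + 5 = 1136.3636 + 1063.625 − 430 + 5 = 1774.9886 kcal/day.

1775 kilocalories per day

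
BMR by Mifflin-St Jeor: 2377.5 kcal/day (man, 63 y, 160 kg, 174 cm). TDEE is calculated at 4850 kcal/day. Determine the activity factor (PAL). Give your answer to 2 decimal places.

2.04

Activity factor = TEE ÷ BMR = 4850 ÷ 2377.5 = 2.04.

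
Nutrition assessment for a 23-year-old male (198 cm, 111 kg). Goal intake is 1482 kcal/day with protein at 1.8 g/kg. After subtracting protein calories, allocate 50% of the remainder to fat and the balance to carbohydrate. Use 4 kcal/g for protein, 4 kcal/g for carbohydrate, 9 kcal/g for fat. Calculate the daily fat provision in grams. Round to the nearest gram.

Protein = 1.8 × 111 = 199.8 g → 199.8 × 4 = 799.2 kcal.
Non-protein calories = 1482 − 799.2 = 682.8 kcal.
Fat: 50% × 682.8 = 341.4 kcal; carbohydrate: 341.4 kcal.
Fat: 341.4 kcal ÷ 9 kcal/g = 37.9333 g.

38 g/day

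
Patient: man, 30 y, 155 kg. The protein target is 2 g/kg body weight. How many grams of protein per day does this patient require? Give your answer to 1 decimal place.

Protein = 2 g/kg × 155 kg = 310 g/day.

310.0 g/day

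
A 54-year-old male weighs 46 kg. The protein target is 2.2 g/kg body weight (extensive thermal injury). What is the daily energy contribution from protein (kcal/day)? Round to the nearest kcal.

405 kcal/day

Protein = 2.2 g/kg × 46 kg = 101.2 g/day.
Protein energy = 101.2 g × 4 kcal/g = 404.8 kcal/day.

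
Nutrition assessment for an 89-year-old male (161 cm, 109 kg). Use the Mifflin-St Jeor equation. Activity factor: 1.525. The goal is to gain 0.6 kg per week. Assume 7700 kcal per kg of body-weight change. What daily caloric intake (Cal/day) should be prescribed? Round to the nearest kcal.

3186 Cal/day

Mifflin-St Jeor (male): BMR = 10(109) + 6.25(161) − 5(89) + 5 = 1090 + 1006.25 − 445 + 5 = 1656.25 kcal/day.
TEE = 1656.25 × 1.525 = 2525.7813 kcal/day.
Required daily surplus = 0.6 × 7700 ÷ 7 = 660 kcal/day.
Target intake = 2525.7813 + 660 = 3185.7813 kcal/day.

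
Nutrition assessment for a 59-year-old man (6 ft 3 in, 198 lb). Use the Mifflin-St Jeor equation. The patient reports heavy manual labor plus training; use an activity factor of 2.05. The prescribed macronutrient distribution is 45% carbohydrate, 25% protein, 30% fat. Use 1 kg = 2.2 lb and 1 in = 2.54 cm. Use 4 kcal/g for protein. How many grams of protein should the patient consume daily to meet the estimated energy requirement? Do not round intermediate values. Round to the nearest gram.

231 g/day

Convert to metric: weight = 198 ÷ 2.2 = 90 kg; height = (6×12 + 3) × 2.54 = 75 × 2.54 = 190.5 cm.
Mifflin-St Jeor (male): BMR = 10(90) + 6.25(190.5) − 5(59) + 5 = 900 + 1190.625 − 295 + 5 = 1800.625 kcal/day.
TEE = 1800.625 × 2.05 = 3691.2813 kcal/day.
Protein energy = 25% × 3691.2813 = 922.8203 kcal.
Protein = 922.8203 ÷ 4 kcal/g = 230.7051 g.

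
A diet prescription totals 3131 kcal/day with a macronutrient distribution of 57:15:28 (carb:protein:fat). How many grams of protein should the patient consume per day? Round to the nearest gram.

117 g/day

Protein energy = 15% × 3131 = 469.65 kcal.
At 4 kcal/g: 469.65 ÷ 4 = 117.4125 g.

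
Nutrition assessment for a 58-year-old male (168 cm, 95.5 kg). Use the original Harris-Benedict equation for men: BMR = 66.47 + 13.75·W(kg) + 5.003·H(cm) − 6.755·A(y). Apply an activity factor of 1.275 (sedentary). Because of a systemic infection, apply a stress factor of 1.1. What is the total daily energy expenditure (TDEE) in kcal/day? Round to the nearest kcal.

Harris-Benedict: BMR = 66.47 + 13.75(95.5) + 5.003(168) − 6.755(58) = 1828.309 kcal/day.
TEE = BMR × activity factor = 1828.309 × 1.275 = 2331.094 kcal/day.
Apply stress factor: 2331.094 × 1.1 = 2564.2034 kcal/day.

2564 kcal/day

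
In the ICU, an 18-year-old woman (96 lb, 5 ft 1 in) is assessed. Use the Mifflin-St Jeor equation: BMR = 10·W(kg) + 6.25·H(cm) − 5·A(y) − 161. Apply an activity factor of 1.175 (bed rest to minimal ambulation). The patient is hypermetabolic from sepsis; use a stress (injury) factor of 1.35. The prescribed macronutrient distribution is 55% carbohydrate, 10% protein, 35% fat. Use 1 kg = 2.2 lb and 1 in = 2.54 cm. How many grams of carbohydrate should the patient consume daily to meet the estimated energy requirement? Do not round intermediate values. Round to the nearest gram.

252 g/day

Convert to metric: weight = 96 ÷ 2.2 = 43.6364 kg; height = (5×12 + 1) × 2.54 = 61 × 2.54 = 154.94 cm.
Mifflin-St Jeor (female): BMR = 10(43.6364) + 6.25(154.94) − 5(18) − 161 = 436.3636 + 968.375 − 90 − 161 = 1153.7386 kcal/day.
TEE = 1153.7386 × 1.175 = 1355.6429 kcal/day.
With stress factor 1.35: 1355.6429 × 1.35 = 1830.1179 kcal/day.
Carbohydrate energy = 55% × 1830.1179 = 1006.5649 kcal.
Carbohydrate = 1006.5649 ÷ 4 kcal/g = 251.6412 g.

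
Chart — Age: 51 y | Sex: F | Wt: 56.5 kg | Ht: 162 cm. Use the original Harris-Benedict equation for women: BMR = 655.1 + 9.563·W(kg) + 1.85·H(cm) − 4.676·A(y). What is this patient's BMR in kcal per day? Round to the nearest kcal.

Harris-Benedict: BMR = 655.1 + 9.563(56.5) + 1.85(162) − 4.676(51) = 1256.6335 kcal/day.

1257 kcal per day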